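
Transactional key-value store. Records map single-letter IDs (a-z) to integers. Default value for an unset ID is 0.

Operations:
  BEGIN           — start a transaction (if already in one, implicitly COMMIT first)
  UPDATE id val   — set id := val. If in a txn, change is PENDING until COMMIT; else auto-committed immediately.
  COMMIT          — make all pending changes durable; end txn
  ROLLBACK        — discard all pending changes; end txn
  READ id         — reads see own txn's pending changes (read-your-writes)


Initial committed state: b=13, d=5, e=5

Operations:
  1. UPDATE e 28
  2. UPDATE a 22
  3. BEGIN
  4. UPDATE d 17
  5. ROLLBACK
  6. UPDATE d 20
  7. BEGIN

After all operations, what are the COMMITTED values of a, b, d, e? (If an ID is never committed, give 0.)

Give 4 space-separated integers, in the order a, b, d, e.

Initial committed: {b=13, d=5, e=5}
Op 1: UPDATE e=28 (auto-commit; committed e=28)
Op 2: UPDATE a=22 (auto-commit; committed a=22)
Op 3: BEGIN: in_txn=True, pending={}
Op 4: UPDATE d=17 (pending; pending now {d=17})
Op 5: ROLLBACK: discarded pending ['d']; in_txn=False
Op 6: UPDATE d=20 (auto-commit; committed d=20)
Op 7: BEGIN: in_txn=True, pending={}
Final committed: {a=22, b=13, d=20, e=28}

Answer: 22 13 20 28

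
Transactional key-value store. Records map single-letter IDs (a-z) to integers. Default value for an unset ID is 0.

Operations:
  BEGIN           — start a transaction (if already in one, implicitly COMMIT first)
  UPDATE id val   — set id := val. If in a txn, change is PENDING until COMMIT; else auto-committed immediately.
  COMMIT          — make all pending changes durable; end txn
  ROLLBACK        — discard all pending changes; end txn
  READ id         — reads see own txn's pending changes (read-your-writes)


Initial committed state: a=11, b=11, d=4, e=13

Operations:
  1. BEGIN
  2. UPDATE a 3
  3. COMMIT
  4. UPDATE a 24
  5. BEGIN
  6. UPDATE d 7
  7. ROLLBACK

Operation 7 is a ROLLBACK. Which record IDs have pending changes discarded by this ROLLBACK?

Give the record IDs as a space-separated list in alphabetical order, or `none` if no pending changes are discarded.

Answer: d

Derivation:
Initial committed: {a=11, b=11, d=4, e=13}
Op 1: BEGIN: in_txn=True, pending={}
Op 2: UPDATE a=3 (pending; pending now {a=3})
Op 3: COMMIT: merged ['a'] into committed; committed now {a=3, b=11, d=4, e=13}
Op 4: UPDATE a=24 (auto-commit; committed a=24)
Op 5: BEGIN: in_txn=True, pending={}
Op 6: UPDATE d=7 (pending; pending now {d=7})
Op 7: ROLLBACK: discarded pending ['d']; in_txn=False
ROLLBACK at op 7 discards: ['d']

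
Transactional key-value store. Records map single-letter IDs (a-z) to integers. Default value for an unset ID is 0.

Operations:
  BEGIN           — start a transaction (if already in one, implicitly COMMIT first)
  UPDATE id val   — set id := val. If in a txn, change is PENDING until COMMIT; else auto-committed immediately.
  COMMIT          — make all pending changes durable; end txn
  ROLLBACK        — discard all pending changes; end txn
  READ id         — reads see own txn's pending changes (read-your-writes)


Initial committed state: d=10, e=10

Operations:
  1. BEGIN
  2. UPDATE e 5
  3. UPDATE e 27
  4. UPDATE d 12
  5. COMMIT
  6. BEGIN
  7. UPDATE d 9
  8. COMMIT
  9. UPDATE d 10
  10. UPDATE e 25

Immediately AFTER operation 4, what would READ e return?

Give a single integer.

Initial committed: {d=10, e=10}
Op 1: BEGIN: in_txn=True, pending={}
Op 2: UPDATE e=5 (pending; pending now {e=5})
Op 3: UPDATE e=27 (pending; pending now {e=27})
Op 4: UPDATE d=12 (pending; pending now {d=12, e=27})
After op 4: visible(e) = 27 (pending={d=12, e=27}, committed={d=10, e=10})

Answer: 27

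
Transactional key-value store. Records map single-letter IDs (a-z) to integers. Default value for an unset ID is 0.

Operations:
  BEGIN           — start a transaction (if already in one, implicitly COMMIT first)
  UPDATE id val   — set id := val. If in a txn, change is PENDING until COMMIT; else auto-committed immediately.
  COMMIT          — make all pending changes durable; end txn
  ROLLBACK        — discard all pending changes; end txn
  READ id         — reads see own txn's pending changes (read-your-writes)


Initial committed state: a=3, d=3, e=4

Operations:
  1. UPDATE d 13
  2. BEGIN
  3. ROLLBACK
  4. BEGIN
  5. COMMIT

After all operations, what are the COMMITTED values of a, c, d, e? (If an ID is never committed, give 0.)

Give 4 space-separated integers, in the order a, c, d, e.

Answer: 3 0 13 4

Derivation:
Initial committed: {a=3, d=3, e=4}
Op 1: UPDATE d=13 (auto-commit; committed d=13)
Op 2: BEGIN: in_txn=True, pending={}
Op 3: ROLLBACK: discarded pending []; in_txn=False
Op 4: BEGIN: in_txn=True, pending={}
Op 5: COMMIT: merged [] into committed; committed now {a=3, d=13, e=4}
Final committed: {a=3, d=13, e=4}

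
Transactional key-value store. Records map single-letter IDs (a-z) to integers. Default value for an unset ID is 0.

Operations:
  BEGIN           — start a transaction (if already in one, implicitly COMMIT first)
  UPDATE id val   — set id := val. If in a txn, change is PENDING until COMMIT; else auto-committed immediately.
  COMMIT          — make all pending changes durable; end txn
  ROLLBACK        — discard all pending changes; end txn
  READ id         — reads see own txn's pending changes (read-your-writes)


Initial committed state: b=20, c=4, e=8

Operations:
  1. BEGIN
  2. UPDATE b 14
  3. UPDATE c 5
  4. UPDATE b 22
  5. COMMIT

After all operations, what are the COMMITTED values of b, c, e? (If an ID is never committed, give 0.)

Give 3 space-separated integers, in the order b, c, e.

Answer: 22 5 8

Derivation:
Initial committed: {b=20, c=4, e=8}
Op 1: BEGIN: in_txn=True, pending={}
Op 2: UPDATE b=14 (pending; pending now {b=14})
Op 3: UPDATE c=5 (pending; pending now {b=14, c=5})
Op 4: UPDATE b=22 (pending; pending now {b=22, c=5})
Op 5: COMMIT: merged ['b', 'c'] into committed; committed now {b=22, c=5, e=8}
Final committed: {b=22, c=5, e=8}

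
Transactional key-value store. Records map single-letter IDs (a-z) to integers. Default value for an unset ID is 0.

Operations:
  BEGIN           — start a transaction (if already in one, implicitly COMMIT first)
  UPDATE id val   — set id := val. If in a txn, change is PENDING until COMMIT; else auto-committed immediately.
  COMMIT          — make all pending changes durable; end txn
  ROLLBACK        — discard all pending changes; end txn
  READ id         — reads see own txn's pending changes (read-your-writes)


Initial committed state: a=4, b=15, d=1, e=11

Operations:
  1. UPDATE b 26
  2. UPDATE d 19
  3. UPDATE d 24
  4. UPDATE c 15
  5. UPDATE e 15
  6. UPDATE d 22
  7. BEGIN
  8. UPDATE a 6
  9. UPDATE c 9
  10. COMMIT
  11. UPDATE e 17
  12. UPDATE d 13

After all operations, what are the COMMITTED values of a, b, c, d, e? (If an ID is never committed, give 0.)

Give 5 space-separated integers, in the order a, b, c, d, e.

Answer: 6 26 9 13 17

Derivation:
Initial committed: {a=4, b=15, d=1, e=11}
Op 1: UPDATE b=26 (auto-commit; committed b=26)
Op 2: UPDATE d=19 (auto-commit; committed d=19)
Op 3: UPDATE d=24 (auto-commit; committed d=24)
Op 4: UPDATE c=15 (auto-commit; committed c=15)
Op 5: UPDATE e=15 (auto-commit; committed e=15)
Op 6: UPDATE d=22 (auto-commit; committed d=22)
Op 7: BEGIN: in_txn=True, pending={}
Op 8: UPDATE a=6 (pending; pending now {a=6})
Op 9: UPDATE c=9 (pending; pending now {a=6, c=9})
Op 10: COMMIT: merged ['a', 'c'] into committed; committed now {a=6, b=26, c=9, d=22, e=15}
Op 11: UPDATE e=17 (auto-commit; committed e=17)
Op 12: UPDATE d=13 (auto-commit; committed d=13)
Final committed: {a=6, b=26, c=9, d=13, e=17}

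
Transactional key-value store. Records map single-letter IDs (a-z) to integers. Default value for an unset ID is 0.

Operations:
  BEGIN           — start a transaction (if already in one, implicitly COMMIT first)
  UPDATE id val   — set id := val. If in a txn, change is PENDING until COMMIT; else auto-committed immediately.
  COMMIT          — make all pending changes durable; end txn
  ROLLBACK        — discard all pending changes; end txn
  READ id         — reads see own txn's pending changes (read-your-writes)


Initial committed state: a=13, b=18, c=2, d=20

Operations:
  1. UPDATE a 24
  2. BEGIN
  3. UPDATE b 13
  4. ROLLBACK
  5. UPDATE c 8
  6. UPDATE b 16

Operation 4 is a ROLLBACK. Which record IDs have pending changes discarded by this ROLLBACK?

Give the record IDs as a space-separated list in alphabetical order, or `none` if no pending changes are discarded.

Answer: b

Derivation:
Initial committed: {a=13, b=18, c=2, d=20}
Op 1: UPDATE a=24 (auto-commit; committed a=24)
Op 2: BEGIN: in_txn=True, pending={}
Op 3: UPDATE b=13 (pending; pending now {b=13})
Op 4: ROLLBACK: discarded pending ['b']; in_txn=False
Op 5: UPDATE c=8 (auto-commit; committed c=8)
Op 6: UPDATE b=16 (auto-commit; committed b=16)
ROLLBACK at op 4 discards: ['b']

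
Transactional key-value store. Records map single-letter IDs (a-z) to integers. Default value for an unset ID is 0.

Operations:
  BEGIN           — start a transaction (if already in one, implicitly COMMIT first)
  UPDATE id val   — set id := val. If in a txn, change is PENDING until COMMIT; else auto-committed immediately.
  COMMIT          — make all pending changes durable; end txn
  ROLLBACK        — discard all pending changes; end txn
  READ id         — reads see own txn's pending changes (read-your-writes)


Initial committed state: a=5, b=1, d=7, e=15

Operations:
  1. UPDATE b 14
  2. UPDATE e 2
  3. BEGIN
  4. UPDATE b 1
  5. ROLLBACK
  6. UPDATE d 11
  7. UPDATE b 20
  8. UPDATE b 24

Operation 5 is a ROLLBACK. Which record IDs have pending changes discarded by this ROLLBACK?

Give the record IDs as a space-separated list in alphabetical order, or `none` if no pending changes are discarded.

Initial committed: {a=5, b=1, d=7, e=15}
Op 1: UPDATE b=14 (auto-commit; committed b=14)
Op 2: UPDATE e=2 (auto-commit; committed e=2)
Op 3: BEGIN: in_txn=True, pending={}
Op 4: UPDATE b=1 (pending; pending now {b=1})
Op 5: ROLLBACK: discarded pending ['b']; in_txn=False
Op 6: UPDATE d=11 (auto-commit; committed d=11)
Op 7: UPDATE b=20 (auto-commit; committed b=20)
Op 8: UPDATE b=24 (auto-commit; committed b=24)
ROLLBACK at op 5 discards: ['b']

Answer: b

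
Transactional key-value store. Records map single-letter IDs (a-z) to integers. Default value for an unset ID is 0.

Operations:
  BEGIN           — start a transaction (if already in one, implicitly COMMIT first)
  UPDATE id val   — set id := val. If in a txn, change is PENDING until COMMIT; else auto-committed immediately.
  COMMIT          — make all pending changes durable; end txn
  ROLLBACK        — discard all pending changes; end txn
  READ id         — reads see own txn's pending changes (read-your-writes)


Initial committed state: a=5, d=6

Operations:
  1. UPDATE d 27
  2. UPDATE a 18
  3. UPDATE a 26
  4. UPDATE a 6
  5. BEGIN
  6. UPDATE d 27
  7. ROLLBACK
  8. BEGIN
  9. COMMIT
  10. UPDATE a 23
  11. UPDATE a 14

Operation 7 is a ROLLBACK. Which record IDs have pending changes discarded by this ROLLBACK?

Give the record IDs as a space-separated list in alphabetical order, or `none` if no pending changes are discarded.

Answer: d

Derivation:
Initial committed: {a=5, d=6}
Op 1: UPDATE d=27 (auto-commit; committed d=27)
Op 2: UPDATE a=18 (auto-commit; committed a=18)
Op 3: UPDATE a=26 (auto-commit; committed a=26)
Op 4: UPDATE a=6 (auto-commit; committed a=6)
Op 5: BEGIN: in_txn=True, pending={}
Op 6: UPDATE d=27 (pending; pending now {d=27})
Op 7: ROLLBACK: discarded pending ['d']; in_txn=False
Op 8: BEGIN: in_txn=True, pending={}
Op 9: COMMIT: merged [] into committed; committed now {a=6, d=27}
Op 10: UPDATE a=23 (auto-commit; committed a=23)
Op 11: UPDATE a=14 (auto-commit; committed a=14)
ROLLBACK at op 7 discards: ['d']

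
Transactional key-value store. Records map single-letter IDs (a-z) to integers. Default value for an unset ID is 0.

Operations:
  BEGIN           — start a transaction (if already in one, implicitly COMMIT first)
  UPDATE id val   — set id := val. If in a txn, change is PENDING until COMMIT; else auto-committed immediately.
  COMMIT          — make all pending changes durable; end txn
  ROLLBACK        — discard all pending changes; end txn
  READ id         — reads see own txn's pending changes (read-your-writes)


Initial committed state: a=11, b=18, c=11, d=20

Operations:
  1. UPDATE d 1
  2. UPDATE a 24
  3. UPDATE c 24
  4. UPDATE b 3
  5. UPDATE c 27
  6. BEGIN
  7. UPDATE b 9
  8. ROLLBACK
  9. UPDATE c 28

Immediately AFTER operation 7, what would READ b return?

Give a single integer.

Answer: 9

Derivation:
Initial committed: {a=11, b=18, c=11, d=20}
Op 1: UPDATE d=1 (auto-commit; committed d=1)
Op 2: UPDATE a=24 (auto-commit; committed a=24)
Op 3: UPDATE c=24 (auto-commit; committed c=24)
Op 4: UPDATE b=3 (auto-commit; committed b=3)
Op 5: UPDATE c=27 (auto-commit; committed c=27)
Op 6: BEGIN: in_txn=True, pending={}
Op 7: UPDATE b=9 (pending; pending now {b=9})
After op 7: visible(b) = 9 (pending={b=9}, committed={a=24, b=3, c=27, d=1})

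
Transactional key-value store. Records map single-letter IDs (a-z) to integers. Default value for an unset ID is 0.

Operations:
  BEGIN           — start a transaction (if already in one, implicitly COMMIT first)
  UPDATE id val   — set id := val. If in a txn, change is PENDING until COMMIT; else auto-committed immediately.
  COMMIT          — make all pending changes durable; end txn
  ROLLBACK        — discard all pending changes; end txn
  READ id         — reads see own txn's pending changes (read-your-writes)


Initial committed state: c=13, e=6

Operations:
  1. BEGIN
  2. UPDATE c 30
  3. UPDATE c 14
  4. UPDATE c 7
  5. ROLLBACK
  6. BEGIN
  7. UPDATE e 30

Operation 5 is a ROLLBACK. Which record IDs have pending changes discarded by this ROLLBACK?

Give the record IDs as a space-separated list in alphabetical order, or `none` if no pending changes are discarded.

Answer: c

Derivation:
Initial committed: {c=13, e=6}
Op 1: BEGIN: in_txn=True, pending={}
Op 2: UPDATE c=30 (pending; pending now {c=30})
Op 3: UPDATE c=14 (pending; pending now {c=14})
Op 4: UPDATE c=7 (pending; pending now {c=7})
Op 5: ROLLBACK: discarded pending ['c']; in_txn=False
Op 6: BEGIN: in_txn=True, pending={}
Op 7: UPDATE e=30 (pending; pending now {e=30})
ROLLBACK at op 5 discards: ['c']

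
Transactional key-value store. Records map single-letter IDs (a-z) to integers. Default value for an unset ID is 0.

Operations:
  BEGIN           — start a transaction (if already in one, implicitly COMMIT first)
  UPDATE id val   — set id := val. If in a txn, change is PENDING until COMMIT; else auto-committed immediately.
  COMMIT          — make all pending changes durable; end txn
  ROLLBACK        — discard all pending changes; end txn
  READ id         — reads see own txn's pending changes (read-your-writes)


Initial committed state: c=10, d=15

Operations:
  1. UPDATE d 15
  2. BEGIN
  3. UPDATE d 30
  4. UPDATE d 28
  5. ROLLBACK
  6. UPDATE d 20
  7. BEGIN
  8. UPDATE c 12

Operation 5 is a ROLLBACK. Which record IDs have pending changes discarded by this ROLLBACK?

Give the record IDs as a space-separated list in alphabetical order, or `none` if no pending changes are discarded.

Answer: d

Derivation:
Initial committed: {c=10, d=15}
Op 1: UPDATE d=15 (auto-commit; committed d=15)
Op 2: BEGIN: in_txn=True, pending={}
Op 3: UPDATE d=30 (pending; pending now {d=30})
Op 4: UPDATE d=28 (pending; pending now {d=28})
Op 5: ROLLBACK: discarded pending ['d']; in_txn=False
Op 6: UPDATE d=20 (auto-commit; committed d=20)
Op 7: BEGIN: in_txn=True, pending={}
Op 8: UPDATE c=12 (pending; pending now {c=12})
ROLLBACK at op 5 discards: ['d']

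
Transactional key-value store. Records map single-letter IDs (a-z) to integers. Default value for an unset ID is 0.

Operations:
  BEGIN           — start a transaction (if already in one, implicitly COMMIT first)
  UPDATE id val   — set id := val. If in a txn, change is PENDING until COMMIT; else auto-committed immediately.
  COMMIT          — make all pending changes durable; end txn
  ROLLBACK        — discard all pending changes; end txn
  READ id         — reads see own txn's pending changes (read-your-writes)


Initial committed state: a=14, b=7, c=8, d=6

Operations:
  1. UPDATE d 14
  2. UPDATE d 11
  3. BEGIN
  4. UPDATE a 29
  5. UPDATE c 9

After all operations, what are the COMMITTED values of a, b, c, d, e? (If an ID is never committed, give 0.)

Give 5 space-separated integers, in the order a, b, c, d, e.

Initial committed: {a=14, b=7, c=8, d=6}
Op 1: UPDATE d=14 (auto-commit; committed d=14)
Op 2: UPDATE d=11 (auto-commit; committed d=11)
Op 3: BEGIN: in_txn=True, pending={}
Op 4: UPDATE a=29 (pending; pending now {a=29})
Op 5: UPDATE c=9 (pending; pending now {a=29, c=9})
Final committed: {a=14, b=7, c=8, d=11}

Answer: 14 7 8 11 0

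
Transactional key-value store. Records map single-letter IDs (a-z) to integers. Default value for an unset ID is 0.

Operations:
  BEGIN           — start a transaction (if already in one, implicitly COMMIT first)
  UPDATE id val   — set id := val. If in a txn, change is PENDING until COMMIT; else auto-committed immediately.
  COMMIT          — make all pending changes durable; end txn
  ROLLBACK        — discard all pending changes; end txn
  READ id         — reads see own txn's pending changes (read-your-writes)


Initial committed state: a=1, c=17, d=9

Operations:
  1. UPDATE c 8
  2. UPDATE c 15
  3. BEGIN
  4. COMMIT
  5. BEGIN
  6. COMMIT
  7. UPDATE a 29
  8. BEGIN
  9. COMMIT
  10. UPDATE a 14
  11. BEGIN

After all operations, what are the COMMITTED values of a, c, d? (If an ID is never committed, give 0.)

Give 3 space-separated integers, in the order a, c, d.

Initial committed: {a=1, c=17, d=9}
Op 1: UPDATE c=8 (auto-commit; committed c=8)
Op 2: UPDATE c=15 (auto-commit; committed c=15)
Op 3: BEGIN: in_txn=True, pending={}
Op 4: COMMIT: merged [] into committed; committed now {a=1, c=15, d=9}
Op 5: BEGIN: in_txn=True, pending={}
Op 6: COMMIT: merged [] into committed; committed now {a=1, c=15, d=9}
Op 7: UPDATE a=29 (auto-commit; committed a=29)
Op 8: BEGIN: in_txn=True, pending={}
Op 9: COMMIT: merged [] into committed; committed now {a=29, c=15, d=9}
Op 10: UPDATE a=14 (auto-commit; committed a=14)
Op 11: BEGIN: in_txn=True, pending={}
Final committed: {a=14, c=15, d=9}

Answer: 14 15 9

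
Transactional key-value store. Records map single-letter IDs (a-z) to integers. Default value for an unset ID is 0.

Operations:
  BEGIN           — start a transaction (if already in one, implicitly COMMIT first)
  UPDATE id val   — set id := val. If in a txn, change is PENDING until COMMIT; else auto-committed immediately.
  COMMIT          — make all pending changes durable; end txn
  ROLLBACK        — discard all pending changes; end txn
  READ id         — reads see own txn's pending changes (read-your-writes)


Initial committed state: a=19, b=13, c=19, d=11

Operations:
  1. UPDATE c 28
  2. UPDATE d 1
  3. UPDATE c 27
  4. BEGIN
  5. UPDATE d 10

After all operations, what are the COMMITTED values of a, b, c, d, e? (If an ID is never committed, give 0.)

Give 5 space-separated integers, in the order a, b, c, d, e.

Answer: 19 13 27 1 0

Derivation:
Initial committed: {a=19, b=13, c=19, d=11}
Op 1: UPDATE c=28 (auto-commit; committed c=28)
Op 2: UPDATE d=1 (auto-commit; committed d=1)
Op 3: UPDATE c=27 (auto-commit; committed c=27)
Op 4: BEGIN: in_txn=True, pending={}
Op 5: UPDATE d=10 (pending; pending now {d=10})
Final committed: {a=19, b=13, c=27, d=1}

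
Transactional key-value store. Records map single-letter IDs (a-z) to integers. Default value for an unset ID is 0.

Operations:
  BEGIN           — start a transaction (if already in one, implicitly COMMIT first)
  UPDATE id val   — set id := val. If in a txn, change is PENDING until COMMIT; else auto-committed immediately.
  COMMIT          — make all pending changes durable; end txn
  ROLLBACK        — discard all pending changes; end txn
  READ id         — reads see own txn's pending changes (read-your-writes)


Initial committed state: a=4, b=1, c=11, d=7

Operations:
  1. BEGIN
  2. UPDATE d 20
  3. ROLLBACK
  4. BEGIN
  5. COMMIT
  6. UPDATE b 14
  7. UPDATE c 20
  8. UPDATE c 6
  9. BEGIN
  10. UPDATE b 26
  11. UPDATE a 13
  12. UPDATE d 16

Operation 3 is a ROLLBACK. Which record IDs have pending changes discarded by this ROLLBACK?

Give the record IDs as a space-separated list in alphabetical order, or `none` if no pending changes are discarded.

Answer: d

Derivation:
Initial committed: {a=4, b=1, c=11, d=7}
Op 1: BEGIN: in_txn=True, pending={}
Op 2: UPDATE d=20 (pending; pending now {d=20})
Op 3: ROLLBACK: discarded pending ['d']; in_txn=False
Op 4: BEGIN: in_txn=True, pending={}
Op 5: COMMIT: merged [] into committed; committed now {a=4, b=1, c=11, d=7}
Op 6: UPDATE b=14 (auto-commit; committed b=14)
Op 7: UPDATE c=20 (auto-commit; committed c=20)
Op 8: UPDATE c=6 (auto-commit; committed c=6)
Op 9: BEGIN: in_txn=True, pending={}
Op 10: UPDATE b=26 (pending; pending now {b=26})
Op 11: UPDATE a=13 (pending; pending now {a=13, b=26})
Op 12: UPDATE d=16 (pending; pending now {a=13, b=26, d=16})
ROLLBACK at op 3 discards: ['d']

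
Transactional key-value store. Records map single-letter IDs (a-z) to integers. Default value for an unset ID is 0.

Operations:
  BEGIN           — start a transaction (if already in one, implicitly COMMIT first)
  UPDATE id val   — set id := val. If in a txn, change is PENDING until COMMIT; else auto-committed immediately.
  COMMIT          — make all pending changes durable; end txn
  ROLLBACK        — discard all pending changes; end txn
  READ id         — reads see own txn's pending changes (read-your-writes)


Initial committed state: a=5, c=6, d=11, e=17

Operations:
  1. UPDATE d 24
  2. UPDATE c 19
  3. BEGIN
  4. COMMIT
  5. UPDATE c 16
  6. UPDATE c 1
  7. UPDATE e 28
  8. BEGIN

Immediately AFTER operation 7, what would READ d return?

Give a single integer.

Initial committed: {a=5, c=6, d=11, e=17}
Op 1: UPDATE d=24 (auto-commit; committed d=24)
Op 2: UPDATE c=19 (auto-commit; committed c=19)
Op 3: BEGIN: in_txn=True, pending={}
Op 4: COMMIT: merged [] into committed; committed now {a=5, c=19, d=24, e=17}
Op 5: UPDATE c=16 (auto-commit; committed c=16)
Op 6: UPDATE c=1 (auto-commit; committed c=1)
Op 7: UPDATE e=28 (auto-commit; committed e=28)
After op 7: visible(d) = 24 (pending={}, committed={a=5, c=1, d=24, e=28})

Answer: 24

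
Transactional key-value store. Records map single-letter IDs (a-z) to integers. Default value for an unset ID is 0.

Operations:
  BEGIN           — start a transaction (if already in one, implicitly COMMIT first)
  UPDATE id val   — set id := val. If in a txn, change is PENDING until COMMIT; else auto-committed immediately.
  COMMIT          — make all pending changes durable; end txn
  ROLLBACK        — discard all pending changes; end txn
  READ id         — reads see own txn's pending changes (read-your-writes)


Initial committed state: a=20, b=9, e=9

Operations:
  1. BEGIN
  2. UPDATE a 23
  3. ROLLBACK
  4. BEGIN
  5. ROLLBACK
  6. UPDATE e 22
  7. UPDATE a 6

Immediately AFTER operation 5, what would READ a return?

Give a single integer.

Answer: 20

Derivation:
Initial committed: {a=20, b=9, e=9}
Op 1: BEGIN: in_txn=True, pending={}
Op 2: UPDATE a=23 (pending; pending now {a=23})
Op 3: ROLLBACK: discarded pending ['a']; in_txn=False
Op 4: BEGIN: in_txn=True, pending={}
Op 5: ROLLBACK: discarded pending []; in_txn=False
After op 5: visible(a) = 20 (pending={}, committed={a=20, b=9, e=9})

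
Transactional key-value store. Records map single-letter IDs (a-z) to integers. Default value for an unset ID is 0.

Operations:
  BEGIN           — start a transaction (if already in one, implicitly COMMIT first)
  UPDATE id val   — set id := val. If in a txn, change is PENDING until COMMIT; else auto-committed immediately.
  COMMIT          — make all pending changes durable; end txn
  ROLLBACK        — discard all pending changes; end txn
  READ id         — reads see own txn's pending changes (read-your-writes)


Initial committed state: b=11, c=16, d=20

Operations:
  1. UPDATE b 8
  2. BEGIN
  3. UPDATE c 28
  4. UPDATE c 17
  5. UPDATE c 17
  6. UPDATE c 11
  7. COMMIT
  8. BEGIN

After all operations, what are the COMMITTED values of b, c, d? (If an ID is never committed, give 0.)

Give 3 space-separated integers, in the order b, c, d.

Initial committed: {b=11, c=16, d=20}
Op 1: UPDATE b=8 (auto-commit; committed b=8)
Op 2: BEGIN: in_txn=True, pending={}
Op 3: UPDATE c=28 (pending; pending now {c=28})
Op 4: UPDATE c=17 (pending; pending now {c=17})
Op 5: UPDATE c=17 (pending; pending now {c=17})
Op 6: UPDATE c=11 (pending; pending now {c=11})
Op 7: COMMIT: merged ['c'] into committed; committed now {b=8, c=11, d=20}
Op 8: BEGIN: in_txn=True, pending={}
Final committed: {b=8, c=11, d=20}

Answer: 8 11 20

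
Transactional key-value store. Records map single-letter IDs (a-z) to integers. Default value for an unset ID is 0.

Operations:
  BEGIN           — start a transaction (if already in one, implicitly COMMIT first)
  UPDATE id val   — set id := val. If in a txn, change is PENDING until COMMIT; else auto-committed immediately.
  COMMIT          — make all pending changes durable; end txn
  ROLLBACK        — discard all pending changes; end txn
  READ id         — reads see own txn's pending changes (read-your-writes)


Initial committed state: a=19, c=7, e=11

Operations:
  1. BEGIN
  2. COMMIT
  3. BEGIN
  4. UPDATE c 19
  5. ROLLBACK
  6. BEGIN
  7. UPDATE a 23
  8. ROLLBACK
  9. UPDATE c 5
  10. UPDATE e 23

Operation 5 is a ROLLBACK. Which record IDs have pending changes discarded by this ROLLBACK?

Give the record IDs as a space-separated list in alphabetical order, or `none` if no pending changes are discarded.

Initial committed: {a=19, c=7, e=11}
Op 1: BEGIN: in_txn=True, pending={}
Op 2: COMMIT: merged [] into committed; committed now {a=19, c=7, e=11}
Op 3: BEGIN: in_txn=True, pending={}
Op 4: UPDATE c=19 (pending; pending now {c=19})
Op 5: ROLLBACK: discarded pending ['c']; in_txn=False
Op 6: BEGIN: in_txn=True, pending={}
Op 7: UPDATE a=23 (pending; pending now {a=23})
Op 8: ROLLBACK: discarded pending ['a']; in_txn=False
Op 9: UPDATE c=5 (auto-commit; committed c=5)
Op 10: UPDATE e=23 (auto-commit; committed e=23)
ROLLBACK at op 5 discards: ['c']

Answer: c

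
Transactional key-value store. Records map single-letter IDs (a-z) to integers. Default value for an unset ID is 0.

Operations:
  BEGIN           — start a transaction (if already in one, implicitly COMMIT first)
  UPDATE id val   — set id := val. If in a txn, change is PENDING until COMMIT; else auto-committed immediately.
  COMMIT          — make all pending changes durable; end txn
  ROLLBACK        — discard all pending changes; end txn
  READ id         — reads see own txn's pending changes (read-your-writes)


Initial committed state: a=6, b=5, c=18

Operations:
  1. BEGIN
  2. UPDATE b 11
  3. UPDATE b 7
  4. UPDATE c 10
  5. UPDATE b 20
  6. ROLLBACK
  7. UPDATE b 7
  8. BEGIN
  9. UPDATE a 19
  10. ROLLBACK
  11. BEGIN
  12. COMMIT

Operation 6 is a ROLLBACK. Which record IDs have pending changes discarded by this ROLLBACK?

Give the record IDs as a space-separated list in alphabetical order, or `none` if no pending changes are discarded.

Answer: b c

Derivation:
Initial committed: {a=6, b=5, c=18}
Op 1: BEGIN: in_txn=True, pending={}
Op 2: UPDATE b=11 (pending; pending now {b=11})
Op 3: UPDATE b=7 (pending; pending now {b=7})
Op 4: UPDATE c=10 (pending; pending now {b=7, c=10})
Op 5: UPDATE b=20 (pending; pending now {b=20, c=10})
Op 6: ROLLBACK: discarded pending ['b', 'c']; in_txn=False
Op 7: UPDATE b=7 (auto-commit; committed b=7)
Op 8: BEGIN: in_txn=True, pending={}
Op 9: UPDATE a=19 (pending; pending now {a=19})
Op 10: ROLLBACK: discarded pending ['a']; in_txn=False
Op 11: BEGIN: in_txn=True, pending={}
Op 12: COMMIT: merged [] into committed; committed now {a=6, b=7, c=18}
ROLLBACK at op 6 discards: ['b', 'c']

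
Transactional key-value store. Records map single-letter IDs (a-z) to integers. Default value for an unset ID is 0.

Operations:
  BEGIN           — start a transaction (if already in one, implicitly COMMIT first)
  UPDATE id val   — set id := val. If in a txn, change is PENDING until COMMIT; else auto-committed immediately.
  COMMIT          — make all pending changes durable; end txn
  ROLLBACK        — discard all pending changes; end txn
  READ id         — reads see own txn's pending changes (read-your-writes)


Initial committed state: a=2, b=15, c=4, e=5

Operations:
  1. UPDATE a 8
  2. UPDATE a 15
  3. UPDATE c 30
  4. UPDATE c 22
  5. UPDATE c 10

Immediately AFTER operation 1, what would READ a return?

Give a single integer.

Answer: 8

Derivation:
Initial committed: {a=2, b=15, c=4, e=5}
Op 1: UPDATE a=8 (auto-commit; committed a=8)
After op 1: visible(a) = 8 (pending={}, committed={a=8, b=15, c=4, e=5})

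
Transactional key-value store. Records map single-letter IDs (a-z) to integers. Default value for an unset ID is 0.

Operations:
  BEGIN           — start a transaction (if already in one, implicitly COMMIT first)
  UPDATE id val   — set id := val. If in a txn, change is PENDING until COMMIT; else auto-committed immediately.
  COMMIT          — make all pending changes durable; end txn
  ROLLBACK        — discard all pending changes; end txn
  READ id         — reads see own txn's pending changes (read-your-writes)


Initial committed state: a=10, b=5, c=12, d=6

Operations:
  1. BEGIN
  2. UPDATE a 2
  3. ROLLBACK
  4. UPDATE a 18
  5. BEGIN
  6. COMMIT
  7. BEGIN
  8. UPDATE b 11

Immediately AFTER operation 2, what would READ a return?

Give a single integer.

Answer: 2

Derivation:
Initial committed: {a=10, b=5, c=12, d=6}
Op 1: BEGIN: in_txn=True, pending={}
Op 2: UPDATE a=2 (pending; pending now {a=2})
After op 2: visible(a) = 2 (pending={a=2}, committed={a=10, b=5, c=12, d=6})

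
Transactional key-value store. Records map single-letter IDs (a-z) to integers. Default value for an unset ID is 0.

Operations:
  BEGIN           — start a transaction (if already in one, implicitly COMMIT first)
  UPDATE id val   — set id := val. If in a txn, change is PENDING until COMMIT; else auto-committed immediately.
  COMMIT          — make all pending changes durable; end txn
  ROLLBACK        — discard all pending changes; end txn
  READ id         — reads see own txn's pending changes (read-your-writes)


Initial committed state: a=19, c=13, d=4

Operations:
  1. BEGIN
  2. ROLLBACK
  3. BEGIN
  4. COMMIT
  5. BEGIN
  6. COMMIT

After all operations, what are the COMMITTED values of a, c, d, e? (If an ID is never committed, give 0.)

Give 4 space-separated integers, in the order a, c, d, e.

Initial committed: {a=19, c=13, d=4}
Op 1: BEGIN: in_txn=True, pending={}
Op 2: ROLLBACK: discarded pending []; in_txn=False
Op 3: BEGIN: in_txn=True, pending={}
Op 4: COMMIT: merged [] into committed; committed now {a=19, c=13, d=4}
Op 5: BEGIN: in_txn=True, pending={}
Op 6: COMMIT: merged [] into committed; committed now {a=19, c=13, d=4}
Final committed: {a=19, c=13, d=4}

Answer: 19 13 4 0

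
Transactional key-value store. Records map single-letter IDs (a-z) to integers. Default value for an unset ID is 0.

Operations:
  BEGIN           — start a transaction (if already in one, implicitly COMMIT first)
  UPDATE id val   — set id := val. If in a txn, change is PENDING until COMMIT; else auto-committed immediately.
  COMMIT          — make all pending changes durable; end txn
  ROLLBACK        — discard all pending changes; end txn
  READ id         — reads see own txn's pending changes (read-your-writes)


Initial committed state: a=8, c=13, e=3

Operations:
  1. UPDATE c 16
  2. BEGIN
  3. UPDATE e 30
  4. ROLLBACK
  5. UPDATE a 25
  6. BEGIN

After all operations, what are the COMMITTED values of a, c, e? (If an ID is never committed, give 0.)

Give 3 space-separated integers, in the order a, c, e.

Answer: 25 16 3

Derivation:
Initial committed: {a=8, c=13, e=3}
Op 1: UPDATE c=16 (auto-commit; committed c=16)
Op 2: BEGIN: in_txn=True, pending={}
Op 3: UPDATE e=30 (pending; pending now {e=30})
Op 4: ROLLBACK: discarded pending ['e']; in_txn=False
Op 5: UPDATE a=25 (auto-commit; committed a=25)
Op 6: BEGIN: in_txn=True, pending={}
Final committed: {a=25, c=16, e=3}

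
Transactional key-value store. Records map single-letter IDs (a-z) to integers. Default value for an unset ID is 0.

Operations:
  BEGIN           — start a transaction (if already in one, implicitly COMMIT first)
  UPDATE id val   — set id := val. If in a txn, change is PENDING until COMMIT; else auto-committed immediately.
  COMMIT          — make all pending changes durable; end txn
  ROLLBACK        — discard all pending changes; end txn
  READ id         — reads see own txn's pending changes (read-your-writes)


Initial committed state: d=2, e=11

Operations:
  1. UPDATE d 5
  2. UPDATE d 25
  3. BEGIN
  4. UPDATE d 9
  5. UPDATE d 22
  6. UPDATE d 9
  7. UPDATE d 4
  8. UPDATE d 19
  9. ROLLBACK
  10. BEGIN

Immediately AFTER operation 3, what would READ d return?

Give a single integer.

Initial committed: {d=2, e=11}
Op 1: UPDATE d=5 (auto-commit; committed d=5)
Op 2: UPDATE d=25 (auto-commit; committed d=25)
Op 3: BEGIN: in_txn=True, pending={}
After op 3: visible(d) = 25 (pending={}, committed={d=25, e=11})

Answer: 25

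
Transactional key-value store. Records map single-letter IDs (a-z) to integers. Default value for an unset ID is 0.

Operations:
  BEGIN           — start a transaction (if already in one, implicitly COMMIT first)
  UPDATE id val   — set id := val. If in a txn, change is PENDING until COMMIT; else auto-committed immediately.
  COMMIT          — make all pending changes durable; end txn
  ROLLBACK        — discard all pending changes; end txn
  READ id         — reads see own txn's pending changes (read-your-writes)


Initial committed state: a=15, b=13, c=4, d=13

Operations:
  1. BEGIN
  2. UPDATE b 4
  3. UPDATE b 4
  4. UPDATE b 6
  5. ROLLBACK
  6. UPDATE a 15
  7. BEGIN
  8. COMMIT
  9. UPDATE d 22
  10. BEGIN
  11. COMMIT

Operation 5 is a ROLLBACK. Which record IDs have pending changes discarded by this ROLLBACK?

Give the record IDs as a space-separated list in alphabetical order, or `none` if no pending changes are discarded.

Answer: b

Derivation:
Initial committed: {a=15, b=13, c=4, d=13}
Op 1: BEGIN: in_txn=True, pending={}
Op 2: UPDATE b=4 (pending; pending now {b=4})
Op 3: UPDATE b=4 (pending; pending now {b=4})
Op 4: UPDATE b=6 (pending; pending now {b=6})
Op 5: ROLLBACK: discarded pending ['b']; in_txn=False
Op 6: UPDATE a=15 (auto-commit; committed a=15)
Op 7: BEGIN: in_txn=True, pending={}
Op 8: COMMIT: merged [] into committed; committed now {a=15, b=13, c=4, d=13}
Op 9: UPDATE d=22 (auto-commit; committed d=22)
Op 10: BEGIN: in_txn=True, pending={}
Op 11: COMMIT: merged [] into committed; committed now {a=15, b=13, c=4, d=22}
ROLLBACK at op 5 discards: ['b']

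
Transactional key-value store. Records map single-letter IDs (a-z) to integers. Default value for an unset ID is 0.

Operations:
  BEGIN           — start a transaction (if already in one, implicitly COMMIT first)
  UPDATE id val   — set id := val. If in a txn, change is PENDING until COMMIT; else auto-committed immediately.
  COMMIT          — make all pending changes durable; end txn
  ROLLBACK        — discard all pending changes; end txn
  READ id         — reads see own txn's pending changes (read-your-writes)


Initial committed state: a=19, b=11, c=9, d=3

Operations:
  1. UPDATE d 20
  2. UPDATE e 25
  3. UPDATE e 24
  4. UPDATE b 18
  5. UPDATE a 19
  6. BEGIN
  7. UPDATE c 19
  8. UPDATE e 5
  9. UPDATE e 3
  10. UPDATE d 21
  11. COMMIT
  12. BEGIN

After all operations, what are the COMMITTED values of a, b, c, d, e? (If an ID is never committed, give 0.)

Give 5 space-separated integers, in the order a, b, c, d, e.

Answer: 19 18 19 21 3

Derivation:
Initial committed: {a=19, b=11, c=9, d=3}
Op 1: UPDATE d=20 (auto-commit; committed d=20)
Op 2: UPDATE e=25 (auto-commit; committed e=25)
Op 3: UPDATE e=24 (auto-commit; committed e=24)
Op 4: UPDATE b=18 (auto-commit; committed b=18)
Op 5: UPDATE a=19 (auto-commit; committed a=19)
Op 6: BEGIN: in_txn=True, pending={}
Op 7: UPDATE c=19 (pending; pending now {c=19})
Op 8: UPDATE e=5 (pending; pending now {c=19, e=5})
Op 9: UPDATE e=3 (pending; pending now {c=19, e=3})
Op 10: UPDATE d=21 (pending; pending now {c=19, d=21, e=3})
Op 11: COMMIT: merged ['c', 'd', 'e'] into committed; committed now {a=19, b=18, c=19, d=21, e=3}
Op 12: BEGIN: in_txn=True, pending={}
Final committed: {a=19, b=18, c=19, d=21, e=3}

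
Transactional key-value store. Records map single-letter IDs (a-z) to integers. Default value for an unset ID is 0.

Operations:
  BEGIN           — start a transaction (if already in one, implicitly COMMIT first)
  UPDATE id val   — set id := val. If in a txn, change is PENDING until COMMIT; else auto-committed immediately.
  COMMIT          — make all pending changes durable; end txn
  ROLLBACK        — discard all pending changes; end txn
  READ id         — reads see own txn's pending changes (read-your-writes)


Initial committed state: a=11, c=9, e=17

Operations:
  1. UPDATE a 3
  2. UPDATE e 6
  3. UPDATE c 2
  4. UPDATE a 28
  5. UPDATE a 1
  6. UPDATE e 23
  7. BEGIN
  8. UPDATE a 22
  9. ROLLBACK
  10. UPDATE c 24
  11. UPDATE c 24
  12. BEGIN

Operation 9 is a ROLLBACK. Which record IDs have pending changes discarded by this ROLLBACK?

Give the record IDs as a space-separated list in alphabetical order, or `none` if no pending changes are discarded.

Initial committed: {a=11, c=9, e=17}
Op 1: UPDATE a=3 (auto-commit; committed a=3)
Op 2: UPDATE e=6 (auto-commit; committed e=6)
Op 3: UPDATE c=2 (auto-commit; committed c=2)
Op 4: UPDATE a=28 (auto-commit; committed a=28)
Op 5: UPDATE a=1 (auto-commit; committed a=1)
Op 6: UPDATE e=23 (auto-commit; committed e=23)
Op 7: BEGIN: in_txn=True, pending={}
Op 8: UPDATE a=22 (pending; pending now {a=22})
Op 9: ROLLBACK: discarded pending ['a']; in_txn=False
Op 10: UPDATE c=24 (auto-commit; committed c=24)
Op 11: UPDATE c=24 (auto-commit; committed c=24)
Op 12: BEGIN: in_txn=True, pending={}
ROLLBACK at op 9 discards: ['a']

Answer: a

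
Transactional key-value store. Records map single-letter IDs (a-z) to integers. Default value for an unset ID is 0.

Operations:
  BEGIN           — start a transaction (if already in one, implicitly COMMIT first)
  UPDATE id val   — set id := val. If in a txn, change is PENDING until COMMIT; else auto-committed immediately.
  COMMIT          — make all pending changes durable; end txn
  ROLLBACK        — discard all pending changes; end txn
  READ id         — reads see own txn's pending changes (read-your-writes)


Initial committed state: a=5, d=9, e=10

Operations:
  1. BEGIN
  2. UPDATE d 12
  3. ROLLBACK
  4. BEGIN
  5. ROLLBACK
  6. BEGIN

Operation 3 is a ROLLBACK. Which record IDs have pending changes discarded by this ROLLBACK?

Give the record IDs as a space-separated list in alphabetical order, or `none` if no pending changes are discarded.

Answer: d

Derivation:
Initial committed: {a=5, d=9, e=10}
Op 1: BEGIN: in_txn=True, pending={}
Op 2: UPDATE d=12 (pending; pending now {d=12})
Op 3: ROLLBACK: discarded pending ['d']; in_txn=False
Op 4: BEGIN: in_txn=True, pending={}
Op 5: ROLLBACK: discarded pending []; in_txn=False
Op 6: BEGIN: in_txn=True, pending={}
ROLLBACK at op 3 discards: ['d']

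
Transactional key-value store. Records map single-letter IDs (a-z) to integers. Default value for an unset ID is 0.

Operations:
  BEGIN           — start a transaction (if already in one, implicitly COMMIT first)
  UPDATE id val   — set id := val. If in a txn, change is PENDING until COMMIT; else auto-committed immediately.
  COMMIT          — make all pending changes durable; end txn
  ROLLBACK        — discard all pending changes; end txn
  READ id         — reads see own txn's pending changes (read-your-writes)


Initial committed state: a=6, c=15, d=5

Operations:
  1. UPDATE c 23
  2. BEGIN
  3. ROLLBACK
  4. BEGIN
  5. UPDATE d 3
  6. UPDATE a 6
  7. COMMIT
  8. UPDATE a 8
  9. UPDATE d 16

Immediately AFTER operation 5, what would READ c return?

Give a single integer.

Initial committed: {a=6, c=15, d=5}
Op 1: UPDATE c=23 (auto-commit; committed c=23)
Op 2: BEGIN: in_txn=True, pending={}
Op 3: ROLLBACK: discarded pending []; in_txn=False
Op 4: BEGIN: in_txn=True, pending={}
Op 5: UPDATE d=3 (pending; pending now {d=3})
After op 5: visible(c) = 23 (pending={d=3}, committed={a=6, c=23, d=5})

Answer: 23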